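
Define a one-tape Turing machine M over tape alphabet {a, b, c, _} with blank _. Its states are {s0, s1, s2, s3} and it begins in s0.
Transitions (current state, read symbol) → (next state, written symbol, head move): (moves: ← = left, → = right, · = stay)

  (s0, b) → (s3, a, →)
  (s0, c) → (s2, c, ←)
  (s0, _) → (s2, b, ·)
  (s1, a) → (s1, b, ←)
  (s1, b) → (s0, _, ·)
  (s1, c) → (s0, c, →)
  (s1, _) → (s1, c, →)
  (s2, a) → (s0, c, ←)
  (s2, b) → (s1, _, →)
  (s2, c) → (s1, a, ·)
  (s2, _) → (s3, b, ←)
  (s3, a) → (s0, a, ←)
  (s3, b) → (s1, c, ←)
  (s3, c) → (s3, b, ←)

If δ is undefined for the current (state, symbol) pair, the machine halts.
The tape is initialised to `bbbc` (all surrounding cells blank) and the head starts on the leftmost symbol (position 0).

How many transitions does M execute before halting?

state=s0 head=0 tape=__[b]bbc   (s0,b)→(s3,a,→)
state=s3 head=1 tape=__a[b]bc   (s3,b)→(s1,c,←)
state=s1 head=0 tape=__[a]cbc   (s1,a)→(s1,b,←)
state=s1 head=-1 tape=_[_]bcbc   (s1,_)→(s1,c,→)
state=s1 head=0 tape=_c[b]cbc   (s1,b)→(s0,_,·)
state=s0 head=0 tape=_c[_]cbc   (s0,_)→(s2,b,·)
state=s2 head=0 tape=_c[b]cbc   (s2,b)→(s1,_,→)
state=s1 head=1 tape=_c_[c]bc   (s1,c)→(s0,c,→)
state=s0 head=2 tape=_c_c[b]c   (s0,b)→(s3,a,→)
state=s3 head=3 tape=_c_ca[c]   (s3,c)→(s3,b,←)
state=s3 head=2 tape=_c_c[a]b   (s3,a)→(s0,a,←)
state=s0 head=1 tape=_c_[c]ab   (s0,c)→(s2,c,←)
state=s2 head=0 tape=_c[_]cab   (s2,_)→(s3,b,←)
state=s3 head=-1 tape=_[c]bcab   (s3,c)→(s3,b,←)
state=s3 head=-2 tape=[_]bbcab
M halts after 14 transitions.

14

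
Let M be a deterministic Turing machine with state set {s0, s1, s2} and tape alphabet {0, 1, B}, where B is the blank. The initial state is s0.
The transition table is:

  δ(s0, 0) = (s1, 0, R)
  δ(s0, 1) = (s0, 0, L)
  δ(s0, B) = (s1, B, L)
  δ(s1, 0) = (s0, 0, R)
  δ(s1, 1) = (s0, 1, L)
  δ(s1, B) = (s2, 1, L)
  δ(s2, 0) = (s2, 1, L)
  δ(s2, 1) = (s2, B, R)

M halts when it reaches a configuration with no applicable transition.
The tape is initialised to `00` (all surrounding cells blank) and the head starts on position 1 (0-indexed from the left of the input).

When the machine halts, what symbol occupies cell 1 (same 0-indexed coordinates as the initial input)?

s0 | B0[0]B   read 0 → write 0, move R, go to s1
s1 | B00[B]   read B → write 1, move L, go to s2
s2 | B0[0]1   read 0 → write 1, move L, go to s2
s2 | B[0]11   read 0 → write 1, move L, go to s2
s2 | [B]111
Cell 1 holds 1 when M halts.

1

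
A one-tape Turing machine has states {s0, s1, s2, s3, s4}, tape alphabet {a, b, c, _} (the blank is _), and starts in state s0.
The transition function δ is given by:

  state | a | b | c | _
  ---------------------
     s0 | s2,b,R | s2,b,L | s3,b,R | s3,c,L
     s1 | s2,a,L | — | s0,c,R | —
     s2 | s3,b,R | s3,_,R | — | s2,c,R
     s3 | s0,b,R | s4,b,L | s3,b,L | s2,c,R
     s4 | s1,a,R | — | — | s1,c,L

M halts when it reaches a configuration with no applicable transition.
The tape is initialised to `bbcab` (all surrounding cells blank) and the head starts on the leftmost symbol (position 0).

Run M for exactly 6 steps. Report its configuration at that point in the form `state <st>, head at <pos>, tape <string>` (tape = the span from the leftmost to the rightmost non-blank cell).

state s0, head at 0, tape ccbcab

s0 | _[b]bcab   read b → write b, move L, go to s2
s2 | [_]bbcab   read _ → write c, move R, go to s2
s2 | c[b]bcab   read b → write _, move R, go to s3
s3 | c_[b]cab   read b → write b, move L, go to s4
s4 | c[_]bcab   read _ → write c, move L, go to s1
s1 | [c]cbcab   read c → write c, move R, go to s0
s0 | c[c]bcab
After 6 steps: state s0, head at 0, tape ccbcab.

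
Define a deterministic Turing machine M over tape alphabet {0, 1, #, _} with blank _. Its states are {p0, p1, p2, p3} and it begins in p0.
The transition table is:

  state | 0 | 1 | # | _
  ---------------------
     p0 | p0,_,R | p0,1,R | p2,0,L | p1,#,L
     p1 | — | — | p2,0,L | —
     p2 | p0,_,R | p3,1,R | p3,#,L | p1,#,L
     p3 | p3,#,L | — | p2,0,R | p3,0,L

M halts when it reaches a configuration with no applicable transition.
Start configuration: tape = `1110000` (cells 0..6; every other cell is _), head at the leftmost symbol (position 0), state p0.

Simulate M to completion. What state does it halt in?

p1

p0 | [1]110000_   read 1 → write 1, move R, go to p0
p0 | 1[1]10000_   read 1 → write 1, move R, go to p0
p0 | 11[1]0000_   read 1 → write 1, move R, go to p0
p0 | 111[0]000_   read 0 → write _, move R, go to p0
p0 | 111_[0]00_   read 0 → write _, move R, go to p0
p0 | 111__[0]0_   read 0 → write _, move R, go to p0
p0 | 111___[0]_   read 0 → write _, move R, go to p0
p0 | 111____[_]   read _ → write #, move L, go to p1
p1 | 111___[_]#
No transition is defined for (p1, _); M halts in state p1.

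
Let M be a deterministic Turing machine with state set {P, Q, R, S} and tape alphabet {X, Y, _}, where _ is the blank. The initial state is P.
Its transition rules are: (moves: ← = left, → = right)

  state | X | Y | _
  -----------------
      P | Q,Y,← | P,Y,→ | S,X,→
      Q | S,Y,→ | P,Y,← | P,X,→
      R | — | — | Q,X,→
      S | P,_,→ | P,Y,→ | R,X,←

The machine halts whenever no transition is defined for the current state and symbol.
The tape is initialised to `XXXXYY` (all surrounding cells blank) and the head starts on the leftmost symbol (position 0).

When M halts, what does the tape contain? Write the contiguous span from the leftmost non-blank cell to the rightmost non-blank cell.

XYYYYYYYXX

P | __[X]XXXYY__   read X → write Y, move ←, go to Q
Q | _[_]YXXXYY__   read _ → write X, move →, go to P
P | _X[Y]XXXYY__   read Y → write Y, move →, go to P
P | _XY[X]XXYY__   read X → write Y, move ←, go to Q
Q | _X[Y]YXXYY__   read Y → write Y, move ←, go to P
P | _[X]YYXXYY__   read X → write Y, move ←, go to Q
Q | [_]YYYXXYY__   read _ → write X, move →, go to P
P | X[Y]YYXXYY__   read Y → write Y, move →, go to P
P | XY[Y]YXXYY__   read Y → write Y, move →, go to P
P | XYY[Y]XXYY__   read Y → write Y, move →, go to P
P | XYYY[X]XYY__   read X → write Y, move ←, go to Q
Q | XYY[Y]YXYY__   read Y → write Y, move ←, go to P
P | XY[Y]YYXYY__   read Y → write Y, move →, go to P
P | XYY[Y]YXYY__   read Y → write Y, move →, go to P
P | XYYY[Y]XYY__   read Y → write Y, move →, go to P
P | XYYYY[X]YY__   read X → write Y, move ←, go to Q
Q | XYYY[Y]YYY__   read Y → write Y, move ←, go to P
P | XYY[Y]YYYY__   read Y → write Y, move →, go to P
P | XYYY[Y]YYY__   read Y → write Y, move →, go to P
P | XYYYY[Y]YY__   read Y → write Y, move →, go to P
P | XYYYYY[Y]Y__   read Y → write Y, move →, go to P
P | XYYYYYY[Y]__   read Y → write Y, move →, go to P
P | XYYYYYYY[_]_   read _ → write X, move →, go to S
S | XYYYYYYYX[_]   read _ → write X, move ←, go to R
R | XYYYYYYY[X]X
The non-blank tape span at halt is XYYYYYYYXX.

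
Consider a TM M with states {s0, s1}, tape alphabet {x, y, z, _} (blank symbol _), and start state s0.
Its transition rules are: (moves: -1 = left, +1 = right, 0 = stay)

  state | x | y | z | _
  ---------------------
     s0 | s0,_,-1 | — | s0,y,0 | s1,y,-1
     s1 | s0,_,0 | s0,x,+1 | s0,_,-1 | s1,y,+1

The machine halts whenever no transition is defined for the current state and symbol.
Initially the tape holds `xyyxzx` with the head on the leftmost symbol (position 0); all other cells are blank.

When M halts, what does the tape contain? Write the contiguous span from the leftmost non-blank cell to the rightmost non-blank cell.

xyyyyxzx

state=s0 head=0 tape=__[x]yyxzx   (s0,x)→(s0,_,-1)
state=s0 head=-1 tape=_[_]_yyxzx   (s0,_)→(s1,y,-1)
state=s1 head=-2 tape=[_]y_yyxzx   (s1,_)→(s1,y,+1)
state=s1 head=-1 tape=y[y]_yyxzx   (s1,y)→(s0,x,+1)
state=s0 head=0 tape=yx[_]yyxzx   (s0,_)→(s1,y,-1)
state=s1 head=-1 tape=y[x]yyyxzx   (s1,x)→(s0,_,0)
state=s0 head=-1 tape=y[_]yyyxzx   (s0,_)→(s1,y,-1)
state=s1 head=-2 tape=[y]yyyyxzx   (s1,y)→(s0,x,+1)
state=s0 head=-1 tape=x[y]yyyxzx
The non-blank tape span at halt is xyyyyxzx.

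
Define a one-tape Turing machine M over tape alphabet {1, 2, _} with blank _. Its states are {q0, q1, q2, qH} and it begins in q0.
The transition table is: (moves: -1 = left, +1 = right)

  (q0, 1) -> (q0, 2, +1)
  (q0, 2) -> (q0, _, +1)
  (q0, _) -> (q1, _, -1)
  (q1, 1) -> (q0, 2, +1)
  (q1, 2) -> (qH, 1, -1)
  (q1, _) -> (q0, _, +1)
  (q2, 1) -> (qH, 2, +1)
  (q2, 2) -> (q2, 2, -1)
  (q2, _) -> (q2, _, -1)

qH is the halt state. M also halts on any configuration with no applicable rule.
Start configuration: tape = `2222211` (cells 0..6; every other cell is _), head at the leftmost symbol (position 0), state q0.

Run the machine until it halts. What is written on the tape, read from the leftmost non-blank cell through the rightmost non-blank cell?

21

state=q0 head=0 tape=[2]222211_   (q0,2)→(q0,_,+1)
state=q0 head=1 tape=_[2]22211_   (q0,2)→(q0,_,+1)
state=q0 head=2 tape=__[2]2211_   (q0,2)→(q0,_,+1)
state=q0 head=3 tape=___[2]211_   (q0,2)→(q0,_,+1)
state=q0 head=4 tape=____[2]11_   (q0,2)→(q0,_,+1)
state=q0 head=5 tape=_____[1]1_   (q0,1)→(q0,2,+1)
state=q0 head=6 tape=_____2[1]_   (q0,1)→(q0,2,+1)
state=q0 head=7 tape=_____22[_]   (q0,_)→(q1,_,-1)
state=q1 head=6 tape=_____2[2]_   (q1,2)→(qH,1,-1)
state=qH head=5 tape=_____[2]1_
The non-blank tape span at halt is 21.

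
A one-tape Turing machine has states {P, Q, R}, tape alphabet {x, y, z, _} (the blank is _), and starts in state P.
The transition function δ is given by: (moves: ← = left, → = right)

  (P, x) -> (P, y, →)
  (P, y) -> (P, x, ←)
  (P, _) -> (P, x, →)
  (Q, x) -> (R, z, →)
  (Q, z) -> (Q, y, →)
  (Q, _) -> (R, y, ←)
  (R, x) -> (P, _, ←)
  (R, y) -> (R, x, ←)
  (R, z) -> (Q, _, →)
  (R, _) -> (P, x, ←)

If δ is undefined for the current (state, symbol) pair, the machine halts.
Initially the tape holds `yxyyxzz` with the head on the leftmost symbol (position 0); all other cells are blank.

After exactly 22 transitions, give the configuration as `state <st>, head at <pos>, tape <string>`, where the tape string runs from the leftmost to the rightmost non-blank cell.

state=P head=0 tape=__[y]xyyxzz   (P,y)→(P,x,←)
state=P head=-1 tape=_[_]xxyyxzz   (P,_)→(P,x,→)
state=P head=0 tape=_x[x]xyyxzz   (P,x)→(P,y,→)
state=P head=1 tape=_xy[x]yyxzz   (P,x)→(P,y,→)
state=P head=2 tape=_xyy[y]yxzz   (P,y)→(P,x,←)
state=P head=1 tape=_xy[y]xyxzz   (P,y)→(P,x,←)
state=P head=0 tape=_x[y]xxyxzz   (P,y)→(P,x,←)
state=P head=-1 tape=_[x]xxxyxzz   (P,x)→(P,y,→)
state=P head=0 tape=_y[x]xxyxzz   (P,x)→(P,y,→)
state=P head=1 tape=_yy[x]xyxzz   (P,x)→(P,y,→)
state=P head=2 tape=_yyy[x]yxzz   (P,x)→(P,y,→)
state=P head=3 tape=_yyyy[y]xzz   (P,y)→(P,x,←)
state=P head=2 tape=_yyy[y]xxzz   (P,y)→(P,x,←)
state=P head=1 tape=_yy[y]xxxzz   (P,y)→(P,x,←)
state=P head=0 tape=_y[y]xxxxzz   (P,y)→(P,x,←)
state=P head=-1 tape=_[y]xxxxxzz   (P,y)→(P,x,←)
state=P head=-2 tape=[_]xxxxxxzz   (P,_)→(P,x,→)
state=P head=-1 tape=x[x]xxxxxzz   (P,x)→(P,y,→)
state=P head=0 tape=xy[x]xxxxzz   (P,x)→(P,y,→)
state=P head=1 tape=xyy[x]xxxzz   (P,x)→(P,y,→)
state=P head=2 tape=xyyy[x]xxzz   (P,x)→(P,y,→)
state=P head=3 tape=xyyyy[x]xzz   (P,x)→(P,y,→)
state=P head=4 tape=xyyyyy[x]zz
After 22 steps: state P, head at 4, tape xyyyyyxzz.

state P, head at 4, tape xyyyyyxzz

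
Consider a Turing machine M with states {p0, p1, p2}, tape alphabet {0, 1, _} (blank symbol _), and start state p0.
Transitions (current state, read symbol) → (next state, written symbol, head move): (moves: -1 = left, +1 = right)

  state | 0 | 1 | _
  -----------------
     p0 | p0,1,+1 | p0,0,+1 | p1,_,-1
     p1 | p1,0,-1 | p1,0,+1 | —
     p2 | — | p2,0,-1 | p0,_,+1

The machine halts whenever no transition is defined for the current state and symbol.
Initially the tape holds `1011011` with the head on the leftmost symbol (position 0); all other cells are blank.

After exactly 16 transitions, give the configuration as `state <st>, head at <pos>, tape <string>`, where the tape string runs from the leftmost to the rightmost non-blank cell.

state p1, head at 2, tape 0000000

state=p0 head=0 tape=[1]011011_   (p0,1)→(p0,0,+1)
state=p0 head=1 tape=0[0]11011_   (p0,0)→(p0,1,+1)
state=p0 head=2 tape=01[1]1011_   (p0,1)→(p0,0,+1)
state=p0 head=3 tape=010[1]011_   (p0,1)→(p0,0,+1)
state=p0 head=4 tape=0100[0]11_   (p0,0)→(p0,1,+1)
state=p0 head=5 tape=01001[1]1_   (p0,1)→(p0,0,+1)
state=p0 head=6 tape=010010[1]_   (p0,1)→(p0,0,+1)
state=p0 head=7 tape=0100100[_]   (p0,_)→(p1,_,-1)
state=p1 head=6 tape=010010[0]_   (p1,0)→(p1,0,-1)
state=p1 head=5 tape=01001[0]0_   (p1,0)→(p1,0,-1)
state=p1 head=4 tape=0100[1]00_   (p1,1)→(p1,0,+1)
state=p1 head=5 tape=01000[0]0_   (p1,0)→(p1,0,-1)
state=p1 head=4 tape=0100[0]00_   (p1,0)→(p1,0,-1)
state=p1 head=3 tape=010[0]000_   (p1,0)→(p1,0,-1)
state=p1 head=2 tape=01[0]0000_   (p1,0)→(p1,0,-1)
state=p1 head=1 tape=0[1]00000_   (p1,1)→(p1,0,+1)
state=p1 head=2 tape=00[0]0000_
After 16 steps: state p1, head at 2, tape 0000000.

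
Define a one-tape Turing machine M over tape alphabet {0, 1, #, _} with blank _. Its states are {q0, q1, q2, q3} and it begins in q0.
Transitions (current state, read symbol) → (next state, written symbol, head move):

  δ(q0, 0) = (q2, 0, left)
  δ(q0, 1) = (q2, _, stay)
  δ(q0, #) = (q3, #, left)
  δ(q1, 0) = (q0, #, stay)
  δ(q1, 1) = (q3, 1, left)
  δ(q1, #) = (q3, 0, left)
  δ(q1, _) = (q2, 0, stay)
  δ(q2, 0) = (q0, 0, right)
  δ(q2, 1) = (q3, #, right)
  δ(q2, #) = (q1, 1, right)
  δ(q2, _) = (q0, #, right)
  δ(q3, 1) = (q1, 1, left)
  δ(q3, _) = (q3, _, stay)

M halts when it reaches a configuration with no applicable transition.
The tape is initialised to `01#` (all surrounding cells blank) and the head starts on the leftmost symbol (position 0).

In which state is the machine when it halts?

q3

state=q0 head=0 tape=__[0]1#   (q0,0)→(q2,0,left)
state=q2 head=-1 tape=_[_]01#   (q2,_)→(q0,#,right)
state=q0 head=0 tape=_#[0]1#   (q0,0)→(q2,0,left)
state=q2 head=-1 tape=_[#]01#   (q2,#)→(q1,1,right)
state=q1 head=0 tape=_1[0]1#   (q1,0)→(q0,#,stay)
state=q0 head=0 tape=_1[#]1#   (q0,#)→(q3,#,left)
state=q3 head=-1 tape=_[1]#1#   (q3,1)→(q1,1,left)
state=q1 head=-2 tape=[_]1#1#   (q1,_)→(q2,0,stay)
state=q2 head=-2 tape=[0]1#1#   (q2,0)→(q0,0,right)
state=q0 head=-1 tape=0[1]#1#   (q0,1)→(q2,_,stay)
state=q2 head=-1 tape=0[_]#1#   (q2,_)→(q0,#,right)
state=q0 head=0 tape=0#[#]1#   (q0,#)→(q3,#,left)
state=q3 head=-1 tape=0[#]#1#
No transition is defined for (q3, #); M halts in state q3.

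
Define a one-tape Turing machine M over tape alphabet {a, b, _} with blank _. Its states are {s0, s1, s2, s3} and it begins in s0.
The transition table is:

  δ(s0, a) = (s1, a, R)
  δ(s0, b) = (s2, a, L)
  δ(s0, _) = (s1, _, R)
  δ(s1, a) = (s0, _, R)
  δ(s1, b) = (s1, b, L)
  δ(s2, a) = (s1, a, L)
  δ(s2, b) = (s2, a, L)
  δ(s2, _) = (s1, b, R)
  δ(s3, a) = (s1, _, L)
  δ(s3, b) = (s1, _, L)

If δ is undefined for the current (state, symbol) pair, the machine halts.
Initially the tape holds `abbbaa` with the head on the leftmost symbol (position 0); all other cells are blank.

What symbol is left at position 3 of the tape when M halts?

state=s0 head=0 tape=[a]bbbaa__   (s0,a)→(s1,a,R)
state=s1 head=1 tape=a[b]bbaa__   (s1,b)→(s1,b,L)
state=s1 head=0 tape=[a]bbbaa__   (s1,a)→(s0,_,R)
state=s0 head=1 tape=_[b]bbaa__   (s0,b)→(s2,a,L)
state=s2 head=0 tape=[_]abbaa__   (s2,_)→(s1,b,R)
state=s1 head=1 tape=b[a]bbaa__   (s1,a)→(s0,_,R)
state=s0 head=2 tape=b_[b]baa__   (s0,b)→(s2,a,L)
state=s2 head=1 tape=b[_]abaa__   (s2,_)→(s1,b,R)
state=s1 head=2 tape=bb[a]baa__   (s1,a)→(s0,_,R)
state=s0 head=3 tape=bb_[b]aa__   (s0,b)→(s2,a,L)
state=s2 head=2 tape=bb[_]aaa__   (s2,_)→(s1,b,R)
state=s1 head=3 tape=bbb[a]aa__   (s1,a)→(s0,_,R)
state=s0 head=4 tape=bbb_[a]a__   (s0,a)→(s1,a,R)
state=s1 head=5 tape=bbb_a[a]__   (s1,a)→(s0,_,R)
state=s0 head=6 tape=bbb_a_[_]_   (s0,_)→(s1,_,R)
state=s1 head=7 tape=bbb_a__[_]
Cell 3 holds _ when M halts.

_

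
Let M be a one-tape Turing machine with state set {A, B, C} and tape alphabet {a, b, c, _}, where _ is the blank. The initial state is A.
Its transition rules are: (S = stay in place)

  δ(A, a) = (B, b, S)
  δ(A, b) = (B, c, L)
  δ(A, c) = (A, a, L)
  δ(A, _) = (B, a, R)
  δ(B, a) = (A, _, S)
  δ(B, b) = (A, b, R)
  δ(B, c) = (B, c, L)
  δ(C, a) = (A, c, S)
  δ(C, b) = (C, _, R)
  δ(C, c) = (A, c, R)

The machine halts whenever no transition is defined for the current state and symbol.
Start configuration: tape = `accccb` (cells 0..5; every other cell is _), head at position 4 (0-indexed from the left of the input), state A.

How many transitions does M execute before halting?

state=A head=4 tape=_accc[c]b   (A,c)→(A,a,L)
state=A head=3 tape=_acc[c]ab   (A,c)→(A,a,L)
state=A head=2 tape=_ac[c]aab   (A,c)→(A,a,L)
state=A head=1 tape=_a[c]aaab   (A,c)→(A,a,L)
state=A head=0 tape=_[a]aaaab   (A,a)→(B,b,S)
state=B head=0 tape=_[b]aaaab   (B,b)→(A,b,R)
state=A head=1 tape=_b[a]aaab   (A,a)→(B,b,S)
state=B head=1 tape=_b[b]aaab   (B,b)→(A,b,R)
state=A head=2 tape=_bb[a]aab   (A,a)→(B,b,S)
state=B head=2 tape=_bb[b]aab   (B,b)→(A,b,R)
state=A head=3 tape=_bbb[a]ab   (A,a)→(B,b,S)
state=B head=3 tape=_bbb[b]ab   (B,b)→(A,b,R)
state=A head=4 tape=_bbbb[a]b   (A,a)→(B,b,S)
state=B head=4 tape=_bbbb[b]b   (B,b)→(A,b,R)
state=A head=5 tape=_bbbbb[b]   (A,b)→(B,c,L)
state=B head=4 tape=_bbbb[b]c   (B,b)→(A,b,R)
state=A head=5 tape=_bbbbb[c]   (A,c)→(A,a,L)
state=A head=4 tape=_bbbb[b]a   (A,b)→(B,c,L)
state=B head=3 tape=_bbb[b]ca   (B,b)→(A,b,R)
state=A head=4 tape=_bbbb[c]a   (A,c)→(A,a,L)
state=A head=3 tape=_bbb[b]aa   (A,b)→(B,c,L)
state=B head=2 tape=_bb[b]caa   (B,b)→(A,b,R)
state=A head=3 tape=_bbb[c]aa   (A,c)→(A,a,L)
state=A head=2 tape=_bb[b]aaa   (A,b)→(B,c,L)
state=B head=1 tape=_b[b]caaa   (B,b)→(A,b,R)
state=A head=2 tape=_bb[c]aaa   (A,c)→(A,a,L)
state=A head=1 tape=_b[b]aaaa   (A,b)→(B,c,L)
state=B head=0 tape=_[b]caaaa   (B,b)→(A,b,R)
state=A head=1 tape=_b[c]aaaa   (A,c)→(A,a,L)
state=A head=0 tape=_[b]aaaaa   (A,b)→(B,c,L)
state=B head=-1 tape=[_]caaaaa
M halts after 30 transitions.

30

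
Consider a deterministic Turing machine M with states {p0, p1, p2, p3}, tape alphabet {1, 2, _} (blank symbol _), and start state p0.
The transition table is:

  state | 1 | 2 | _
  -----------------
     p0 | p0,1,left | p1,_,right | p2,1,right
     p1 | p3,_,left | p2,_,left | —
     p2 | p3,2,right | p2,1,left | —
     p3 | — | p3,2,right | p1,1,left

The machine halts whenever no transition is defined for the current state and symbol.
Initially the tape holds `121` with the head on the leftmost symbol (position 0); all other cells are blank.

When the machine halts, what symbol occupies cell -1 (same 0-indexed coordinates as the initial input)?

1

state=p0 head=0 tape=_[1]21   (p0,1)→(p0,1,left)
state=p0 head=-1 tape=[_]121   (p0,_)→(p2,1,right)
state=p2 head=0 tape=1[1]21   (p2,1)→(p3,2,right)
state=p3 head=1 tape=12[2]1   (p3,2)→(p3,2,right)
state=p3 head=2 tape=122[1]
Cell -1 holds 1 when M halts.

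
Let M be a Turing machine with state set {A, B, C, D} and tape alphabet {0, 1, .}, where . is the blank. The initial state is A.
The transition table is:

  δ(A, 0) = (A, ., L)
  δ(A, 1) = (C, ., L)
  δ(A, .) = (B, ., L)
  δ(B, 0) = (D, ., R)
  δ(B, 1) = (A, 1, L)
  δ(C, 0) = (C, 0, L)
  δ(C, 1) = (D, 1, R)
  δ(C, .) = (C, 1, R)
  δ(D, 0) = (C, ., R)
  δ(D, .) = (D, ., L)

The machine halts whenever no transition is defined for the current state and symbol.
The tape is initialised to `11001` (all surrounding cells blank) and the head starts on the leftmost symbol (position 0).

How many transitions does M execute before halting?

12

state=A head=0 tape=.[1]1001.   (A,1)→(C,.,L)
state=C head=-1 tape=[.].1001.   (C,.)→(C,1,R)
state=C head=0 tape=1[.]1001.   (C,.)→(C,1,R)
state=C head=1 tape=11[1]001.   (C,1)→(D,1,R)
state=D head=2 tape=111[0]01.   (D,0)→(C,.,R)
state=C head=3 tape=111.[0]1.   (C,0)→(C,0,L)
state=C head=2 tape=111[.]01.   (C,.)→(C,1,R)
state=C head=3 tape=1111[0]1.   (C,0)→(C,0,L)
state=C head=2 tape=111[1]01.   (C,1)→(D,1,R)
state=D head=3 tape=1111[0]1.   (D,0)→(C,.,R)
state=C head=4 tape=1111.[1].   (C,1)→(D,1,R)
state=D head=5 tape=1111.1[.]   (D,.)→(D,.,L)
state=D head=4 tape=1111.[1].
M halts after 12 transitions.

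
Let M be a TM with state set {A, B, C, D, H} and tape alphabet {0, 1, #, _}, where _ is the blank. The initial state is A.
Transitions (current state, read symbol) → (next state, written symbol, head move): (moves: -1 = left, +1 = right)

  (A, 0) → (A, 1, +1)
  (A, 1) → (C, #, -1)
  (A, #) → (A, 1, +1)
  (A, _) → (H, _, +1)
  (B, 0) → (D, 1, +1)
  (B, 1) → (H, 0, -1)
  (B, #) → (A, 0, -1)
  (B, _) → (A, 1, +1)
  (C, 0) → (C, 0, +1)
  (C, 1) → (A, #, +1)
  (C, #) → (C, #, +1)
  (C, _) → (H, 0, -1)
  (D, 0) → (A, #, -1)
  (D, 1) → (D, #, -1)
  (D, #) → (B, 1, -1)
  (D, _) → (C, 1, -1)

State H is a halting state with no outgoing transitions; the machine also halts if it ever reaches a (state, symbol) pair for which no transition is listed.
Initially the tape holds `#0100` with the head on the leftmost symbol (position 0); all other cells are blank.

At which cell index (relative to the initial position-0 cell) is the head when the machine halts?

state=A head=0 tape=[#]0100__   (A,#)→(A,1,+1)
state=A head=1 tape=1[0]100__   (A,0)→(A,1,+1)
state=A head=2 tape=11[1]00__   (A,1)→(C,#,-1)
state=C head=1 tape=1[1]#00__   (C,1)→(A,#,+1)
state=A head=2 tape=1#[#]00__   (A,#)→(A,1,+1)
state=A head=3 tape=1#1[0]0__   (A,0)→(A,1,+1)
state=A head=4 tape=1#11[0]__   (A,0)→(A,1,+1)
state=A head=5 tape=1#111[_]_   (A,_)→(H,_,+1)
state=H head=6 tape=1#111_[_]
At halt the head is at cell 6.

6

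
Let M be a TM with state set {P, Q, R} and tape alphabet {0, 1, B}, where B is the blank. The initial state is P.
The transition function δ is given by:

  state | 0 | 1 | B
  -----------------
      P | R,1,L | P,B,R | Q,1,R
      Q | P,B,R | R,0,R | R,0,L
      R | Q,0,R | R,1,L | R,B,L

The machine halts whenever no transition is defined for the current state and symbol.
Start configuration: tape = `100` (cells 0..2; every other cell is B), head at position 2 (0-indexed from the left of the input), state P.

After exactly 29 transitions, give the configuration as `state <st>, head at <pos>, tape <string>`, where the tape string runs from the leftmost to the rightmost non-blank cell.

state R, head at 5, tape 100B100

P | 10[0]BBBB   read 0 → write 1, move L, go to R
R | 1[0]1BBBB   read 0 → write 0, move R, go to Q
Q | 10[1]BBBB   read 1 → write 0, move R, go to R
R | 100[B]BBB   read B → write B, move L, go to R
R | 10[0]BBBB   read 0 → write 0, move R, go to Q
Q | 100[B]BBB   read B → write 0, move L, go to R
R | 10[0]0BBB   read 0 → write 0, move R, go to Q
Q | 100[0]BBB   read 0 → write B, move R, go to P
P | 100B[B]BB   read B → write 1, move R, go to Q
Q | 100B1[B]B   read B → write 0, move L, go to R
R | 100B[1]0B   read 1 → write 1, move L, go to R
R | 100[B]10B   read B → write B, move L, go to R
R | 10[0]B10B   read 0 → write 0, move R, go to Q
Q | 100[B]10B   read B → write 0, move L, go to R
R | 10[0]010B   read 0 → write 0, move R, go to Q
Q | 100[0]10B   read 0 → write B, move R, go to P
P | 100B[1]0B   read 1 → write B, move R, go to P
P | 100BB[0]B   read 0 → write 1, move L, go to R
R | 100B[B]1B   read B → write B, move L, go to R
R | 100[B]B1B   read B → write B, move L, go to R
R | 10[0]BB1B   read 0 → write 0, move R, go to Q
Q | 100[B]B1B   read B → write 0, move L, go to R
R | 10[0]0B1B   read 0 → write 0, move R, go to Q
Q | 100[0]B1B   read 0 → write B, move R, go to P
P | 100B[B]1B   read B → write 1, move R, go to Q
Q | 100B1[1]B   read 1 → write 0, move R, go to R
R | 100B10[B]   read B → write B, move L, go to R
R | 100B1[0]B   read 0 → write 0, move R, go to Q
Q | 100B10[B]   read B → write 0, move L, go to R
R | 100B1[0]0
After 29 steps: state R, head at 5, tape 100B100.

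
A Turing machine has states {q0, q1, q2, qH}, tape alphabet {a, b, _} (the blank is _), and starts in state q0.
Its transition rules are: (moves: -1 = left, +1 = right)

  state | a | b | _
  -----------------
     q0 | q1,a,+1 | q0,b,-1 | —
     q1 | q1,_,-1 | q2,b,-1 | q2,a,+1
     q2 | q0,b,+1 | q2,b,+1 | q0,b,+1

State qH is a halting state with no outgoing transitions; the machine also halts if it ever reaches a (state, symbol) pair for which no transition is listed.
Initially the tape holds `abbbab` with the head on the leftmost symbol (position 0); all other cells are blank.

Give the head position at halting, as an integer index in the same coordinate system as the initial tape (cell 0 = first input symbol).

state=q0 head=0 tape=_[a]bbbab   (q0,a)→(q1,a,+1)
state=q1 head=1 tape=_a[b]bbab   (q1,b)→(q2,b,-1)
state=q2 head=0 tape=_[a]bbbab   (q2,a)→(q0,b,+1)
state=q0 head=1 tape=_b[b]bbab   (q0,b)→(q0,b,-1)
state=q0 head=0 tape=_[b]bbbab   (q0,b)→(q0,b,-1)
state=q0 head=-1 tape=[_]bbbbab
At halt the head is at cell -1.

-1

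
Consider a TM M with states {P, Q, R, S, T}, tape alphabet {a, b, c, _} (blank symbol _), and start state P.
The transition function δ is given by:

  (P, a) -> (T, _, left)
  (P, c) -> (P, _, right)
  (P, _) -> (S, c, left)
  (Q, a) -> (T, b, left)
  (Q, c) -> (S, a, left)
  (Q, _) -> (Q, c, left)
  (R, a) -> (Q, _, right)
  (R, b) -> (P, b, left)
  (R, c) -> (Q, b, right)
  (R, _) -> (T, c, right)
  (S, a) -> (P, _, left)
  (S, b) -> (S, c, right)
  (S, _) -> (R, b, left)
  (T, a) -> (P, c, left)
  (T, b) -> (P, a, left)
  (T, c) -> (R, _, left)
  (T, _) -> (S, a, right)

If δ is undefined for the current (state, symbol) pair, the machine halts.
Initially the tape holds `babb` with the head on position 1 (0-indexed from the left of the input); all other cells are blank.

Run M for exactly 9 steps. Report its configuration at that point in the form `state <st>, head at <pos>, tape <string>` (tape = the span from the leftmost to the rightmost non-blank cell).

state=P head=1 tape=___b[a]bb   (P,a)→(T,_,left)
state=T head=0 tape=___[b]_bb   (T,b)→(P,a,left)
state=P head=-1 tape=__[_]a_bb   (P,_)→(S,c,left)
state=S head=-2 tape=_[_]ca_bb   (S,_)→(R,b,left)
state=R head=-3 tape=[_]bca_bb   (R,_)→(T,c,right)
state=T head=-2 tape=c[b]ca_bb   (T,b)→(P,a,left)
state=P head=-3 tape=[c]aca_bb   (P,c)→(P,_,right)
state=P head=-2 tape=_[a]ca_bb   (P,a)→(T,_,left)
state=T head=-3 tape=[_]_ca_bb   (T,_)→(S,a,right)
state=S head=-2 tape=a[_]ca_bb
After 9 steps: state S, head at -2, tape a_ca_bb.

state S, head at -2, tape a_ca_bb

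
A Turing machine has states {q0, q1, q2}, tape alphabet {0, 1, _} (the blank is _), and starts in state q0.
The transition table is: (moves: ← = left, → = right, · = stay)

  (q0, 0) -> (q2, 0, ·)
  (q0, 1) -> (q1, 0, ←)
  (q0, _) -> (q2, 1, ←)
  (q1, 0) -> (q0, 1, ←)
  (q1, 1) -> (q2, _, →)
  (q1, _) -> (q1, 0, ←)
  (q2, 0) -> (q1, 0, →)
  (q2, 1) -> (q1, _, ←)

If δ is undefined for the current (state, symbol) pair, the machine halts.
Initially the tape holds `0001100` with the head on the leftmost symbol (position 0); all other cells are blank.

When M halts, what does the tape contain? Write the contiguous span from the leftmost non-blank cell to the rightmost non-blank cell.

110_0_00

q0 | __[0]001100   read 0 → write 0, move ·, go to q2
q2 | __[0]001100   read 0 → write 0, move →, go to q1
q1 | __0[0]01100   read 0 → write 1, move ←, go to q0
q0 | __[0]101100   read 0 → write 0, move ·, go to q2
q2 | __[0]101100   read 0 → write 0, move →, go to q1
q1 | __0[1]01100   read 1 → write _, move →, go to q2
q2 | __0_[0]1100   read 0 → write 0, move →, go to q1
q1 | __0_0[1]100   read 1 → write _, move →, go to q2
q2 | __0_0_[1]00   read 1 → write _, move ←, go to q1
q1 | __0_0[_]_00   read _ → write 0, move ←, go to q1
q1 | __0_[0]0_00   read 0 → write 1, move ←, go to q0
q0 | __0[_]10_00   read _ → write 1, move ←, go to q2
q2 | __[0]110_00   read 0 → write 0, move →, go to q1
q1 | __0[1]10_00   read 1 → write _, move →, go to q2
q2 | __0_[1]0_00   read 1 → write _, move ←, go to q1
q1 | __0[_]_0_00   read _ → write 0, move ←, go to q1
q1 | __[0]0_0_00   read 0 → write 1, move ←, go to q0
q0 | _[_]10_0_00   read _ → write 1, move ←, go to q2
q2 | [_]110_0_00
The non-blank tape span at halt is 110_0_00.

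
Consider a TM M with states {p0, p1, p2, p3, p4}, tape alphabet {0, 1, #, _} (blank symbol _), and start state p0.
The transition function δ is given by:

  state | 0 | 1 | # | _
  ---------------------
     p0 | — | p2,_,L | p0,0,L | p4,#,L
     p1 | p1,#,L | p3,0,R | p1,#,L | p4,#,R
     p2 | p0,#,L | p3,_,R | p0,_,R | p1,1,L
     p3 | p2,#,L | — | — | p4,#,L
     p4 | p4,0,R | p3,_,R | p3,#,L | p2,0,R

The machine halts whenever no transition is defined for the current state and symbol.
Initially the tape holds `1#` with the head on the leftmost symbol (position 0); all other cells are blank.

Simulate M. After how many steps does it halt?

p0 | ___[1]#   read 1 → write _, move L, go to p2
p2 | __[_]_#   read _ → write 1, move L, go to p1
p1 | _[_]1_#   read _ → write #, move R, go to p4
p4 | _#[1]_#   read 1 → write _, move R, go to p3
p3 | _#_[_]#   read _ → write #, move L, go to p4
p4 | _#[_]##   read _ → write 0, move R, go to p2
p2 | _#0[#]#   read # → write _, move R, go to p0
p0 | _#0_[#]   read # → write 0, move L, go to p0
p0 | _#0[_]0   read _ → write #, move L, go to p4
p4 | _#[0]#0   read 0 → write 0, move R, go to p4
p4 | _#0[#]0   read # → write #, move L, go to p3
p3 | _#[0]#0   read 0 → write #, move L, go to p2
p2 | _[#]##0   read # → write _, move R, go to p0
p0 | __[#]#0   read # → write 0, move L, go to p0
p0 | _[_]0#0   read _ → write #, move L, go to p4
p4 | [_]#0#0   read _ → write 0, move R, go to p2
p2 | 0[#]0#0   read # → write _, move R, go to p0
p0 | 0_[0]#0
M halts after 17 transitions.

17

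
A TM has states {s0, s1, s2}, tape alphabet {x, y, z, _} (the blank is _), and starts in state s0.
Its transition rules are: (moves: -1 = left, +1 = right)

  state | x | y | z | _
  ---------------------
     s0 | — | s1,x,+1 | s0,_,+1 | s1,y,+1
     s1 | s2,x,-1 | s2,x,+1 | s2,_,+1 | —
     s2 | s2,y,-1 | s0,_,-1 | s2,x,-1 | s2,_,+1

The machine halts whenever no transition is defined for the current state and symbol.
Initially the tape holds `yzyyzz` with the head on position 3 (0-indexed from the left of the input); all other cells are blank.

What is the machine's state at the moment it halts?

s0 | yzy[y]zz   read y → write x, move +1, go to s1
s1 | yzyx[z]z   read z → write _, move +1, go to s2
s2 | yzyx_[z]   read z → write x, move -1, go to s2
s2 | yzyx[_]x   read _ → write _, move +1, go to s2
s2 | yzyx_[x]   read x → write y, move -1, go to s2
s2 | yzyx[_]y   read _ → write _, move +1, go to s2
s2 | yzyx_[y]   read y → write _, move -1, go to s0
s0 | yzyx[_]_   read _ → write y, move +1, go to s1
s1 | yzyxy[_]
No transition is defined for (s1, _); M halts in state s1.

s1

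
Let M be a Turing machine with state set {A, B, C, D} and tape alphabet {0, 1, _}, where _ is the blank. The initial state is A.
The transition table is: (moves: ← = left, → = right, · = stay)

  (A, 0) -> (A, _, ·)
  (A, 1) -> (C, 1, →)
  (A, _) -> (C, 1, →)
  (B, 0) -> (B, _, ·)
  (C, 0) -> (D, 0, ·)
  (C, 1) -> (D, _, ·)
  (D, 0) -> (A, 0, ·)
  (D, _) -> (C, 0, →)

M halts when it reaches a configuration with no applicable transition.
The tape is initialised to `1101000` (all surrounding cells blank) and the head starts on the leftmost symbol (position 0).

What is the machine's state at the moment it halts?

C

A | [1]101000_   read 1 → write 1, move →, go to C
C | 1[1]01000_   read 1 → write _, move ·, go to D
D | 1[_]01000_   read _ → write 0, move →, go to C
C | 10[0]1000_   read 0 → write 0, move ·, go to D
D | 10[0]1000_   read 0 → write 0, move ·, go to A
A | 10[0]1000_   read 0 → write _, move ·, go to A
A | 10[_]1000_   read _ → write 1, move →, go to C
C | 101[1]000_   read 1 → write _, move ·, go to D
D | 101[_]000_   read _ → write 0, move →, go to C
C | 1010[0]00_   read 0 → write 0, move ·, go to D
D | 1010[0]00_   read 0 → write 0, move ·, go to A
A | 1010[0]00_   read 0 → write _, move ·, go to A
A | 1010[_]00_   read _ → write 1, move →, go to C
C | 10101[0]0_   read 0 → write 0, move ·, go to D
D | 10101[0]0_   read 0 → write 0, move ·, go to A
A | 10101[0]0_   read 0 → write _, move ·, go to A
A | 10101[_]0_   read _ → write 1, move →, go to C
C | 101011[0]_   read 0 → write 0, move ·, go to D
D | 101011[0]_   read 0 → write 0, move ·, go to A
A | 101011[0]_   read 0 → write _, move ·, go to A
A | 101011[_]_   read _ → write 1, move →, go to C
C | 1010111[_]
No transition is defined for (C, _); M halts in state C.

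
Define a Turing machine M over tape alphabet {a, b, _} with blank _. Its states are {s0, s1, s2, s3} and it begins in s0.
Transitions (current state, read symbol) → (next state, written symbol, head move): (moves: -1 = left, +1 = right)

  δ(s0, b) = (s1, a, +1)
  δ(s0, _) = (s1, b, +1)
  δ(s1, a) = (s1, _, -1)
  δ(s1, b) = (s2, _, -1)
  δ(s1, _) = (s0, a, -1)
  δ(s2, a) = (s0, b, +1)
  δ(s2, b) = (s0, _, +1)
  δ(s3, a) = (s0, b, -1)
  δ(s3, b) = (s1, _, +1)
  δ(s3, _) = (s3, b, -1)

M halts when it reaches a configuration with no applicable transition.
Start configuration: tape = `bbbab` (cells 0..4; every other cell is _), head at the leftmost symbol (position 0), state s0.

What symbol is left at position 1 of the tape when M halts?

s0 | [b]bbab   read b → write a, move +1, go to s1
s1 | a[b]bab   read b → write _, move -1, go to s2
s2 | [a]_bab   read a → write b, move +1, go to s0
s0 | b[_]bab   read _ → write b, move +1, go to s1
s1 | bb[b]ab   read b → write _, move -1, go to s2
s2 | b[b]_ab   read b → write _, move +1, go to s0
s0 | b_[_]ab   read _ → write b, move +1, go to s1
s1 | b_b[a]b   read a → write _, move -1, go to s1
s1 | b_[b]_b   read b → write _, move -1, go to s2
s2 | b[_]__b
Cell 1 holds _ when M halts.

_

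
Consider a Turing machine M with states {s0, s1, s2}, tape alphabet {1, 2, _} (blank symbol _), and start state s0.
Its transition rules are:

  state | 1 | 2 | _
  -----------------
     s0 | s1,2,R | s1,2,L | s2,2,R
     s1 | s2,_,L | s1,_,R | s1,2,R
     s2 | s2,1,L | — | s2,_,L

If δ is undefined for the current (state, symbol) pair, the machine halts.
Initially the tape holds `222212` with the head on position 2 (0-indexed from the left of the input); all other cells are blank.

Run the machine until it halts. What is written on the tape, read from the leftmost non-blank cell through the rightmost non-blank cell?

2____2

s0 | 22[2]212   read 2 → write 2, move L, go to s1
s1 | 2[2]2212   read 2 → write _, move R, go to s1
s1 | 2_[2]212   read 2 → write _, move R, go to s1
s1 | 2__[2]12   read 2 → write _, move R, go to s1
s1 | 2___[1]2   read 1 → write _, move L, go to s2
s2 | 2__[_]_2   read _ → write _, move L, go to s2
s2 | 2_[_]__2   read _ → write _, move L, go to s2
s2 | 2[_]___2   read _ → write _, move L, go to s2
s2 | [2]____2
The non-blank tape span at halt is 2____2.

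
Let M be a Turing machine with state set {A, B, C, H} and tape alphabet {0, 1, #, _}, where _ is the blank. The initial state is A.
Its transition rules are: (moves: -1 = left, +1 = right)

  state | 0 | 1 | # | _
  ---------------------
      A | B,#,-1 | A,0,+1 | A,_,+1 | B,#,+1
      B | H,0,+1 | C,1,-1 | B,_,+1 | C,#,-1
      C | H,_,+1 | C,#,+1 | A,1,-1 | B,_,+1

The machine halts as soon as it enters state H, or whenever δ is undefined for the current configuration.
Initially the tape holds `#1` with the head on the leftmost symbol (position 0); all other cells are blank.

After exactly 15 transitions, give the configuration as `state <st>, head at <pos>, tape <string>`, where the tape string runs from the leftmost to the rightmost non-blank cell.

state C, head at 1, tape 1#

state=A head=0 tape=_[#]1__   (A,#)→(A,_,+1)
state=A head=1 tape=__[1]__   (A,1)→(A,0,+1)
state=A head=2 tape=__0[_]_   (A,_)→(B,#,+1)
state=B head=3 tape=__0#[_]   (B,_)→(C,#,-1)
state=C head=2 tape=__0[#]#   (C,#)→(A,1,-1)
state=A head=1 tape=__[0]1#   (A,0)→(B,#,-1)
state=B head=0 tape=_[_]#1#   (B,_)→(C,#,-1)
state=C head=-1 tape=[_]##1#   (C,_)→(B,_,+1)
state=B head=0 tape=_[#]#1#   (B,#)→(B,_,+1)
state=B head=1 tape=__[#]1#   (B,#)→(B,_,+1)
state=B head=2 tape=___[1]#   (B,1)→(C,1,-1)
state=C head=1 tape=__[_]1#   (C,_)→(B,_,+1)
state=B head=2 tape=___[1]#   (B,1)→(C,1,-1)
state=C head=1 tape=__[_]1#   (C,_)→(B,_,+1)
state=B head=2 tape=___[1]#   (B,1)→(C,1,-1)
state=C head=1 tape=__[_]1#
After 15 steps: state C, head at 1, tape 1#.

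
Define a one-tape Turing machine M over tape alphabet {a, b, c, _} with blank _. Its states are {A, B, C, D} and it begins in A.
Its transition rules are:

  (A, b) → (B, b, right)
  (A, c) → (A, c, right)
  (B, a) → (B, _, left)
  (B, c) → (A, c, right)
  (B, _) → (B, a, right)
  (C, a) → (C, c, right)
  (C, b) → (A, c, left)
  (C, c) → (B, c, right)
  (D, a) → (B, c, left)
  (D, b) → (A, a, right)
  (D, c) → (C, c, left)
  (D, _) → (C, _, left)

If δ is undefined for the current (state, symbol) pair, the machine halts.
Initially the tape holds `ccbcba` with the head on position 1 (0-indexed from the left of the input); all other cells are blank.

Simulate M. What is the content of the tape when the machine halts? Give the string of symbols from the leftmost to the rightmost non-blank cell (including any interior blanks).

ccbcb

state=A head=1 tape=c[c]bcba   (A,c)→(A,c,right)
state=A head=2 tape=cc[b]cba   (A,b)→(B,b,right)
state=B head=3 tape=ccb[c]ba   (B,c)→(A,c,right)
state=A head=4 tape=ccbc[b]a   (A,b)→(B,b,right)
state=B head=5 tape=ccbcb[a]   (B,a)→(B,_,left)
state=B head=4 tape=ccbc[b]_
The non-blank tape span at halt is ccbcb.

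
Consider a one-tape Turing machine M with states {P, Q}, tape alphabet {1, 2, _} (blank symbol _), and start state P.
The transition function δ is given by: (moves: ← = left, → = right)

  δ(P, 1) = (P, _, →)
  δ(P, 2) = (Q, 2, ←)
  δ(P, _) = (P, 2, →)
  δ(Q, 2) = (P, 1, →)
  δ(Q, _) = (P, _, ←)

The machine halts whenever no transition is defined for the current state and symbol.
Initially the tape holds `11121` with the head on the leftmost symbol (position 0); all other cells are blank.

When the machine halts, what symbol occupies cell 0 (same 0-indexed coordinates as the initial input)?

_

state=P head=0 tape=[1]1121   (P,1)→(P,_,→)
state=P head=1 tape=_[1]121   (P,1)→(P,_,→)
state=P head=2 tape=__[1]21   (P,1)→(P,_,→)
state=P head=3 tape=___[2]1   (P,2)→(Q,2,←)
state=Q head=2 tape=__[_]21   (Q,_)→(P,_,←)
state=P head=1 tape=_[_]_21   (P,_)→(P,2,→)
state=P head=2 tape=_2[_]21   (P,_)→(P,2,→)
state=P head=3 tape=_22[2]1   (P,2)→(Q,2,←)
state=Q head=2 tape=_2[2]21   (Q,2)→(P,1,→)
state=P head=3 tape=_21[2]1   (P,2)→(Q,2,←)
state=Q head=2 tape=_2[1]21
Cell 0 holds _ when M halts.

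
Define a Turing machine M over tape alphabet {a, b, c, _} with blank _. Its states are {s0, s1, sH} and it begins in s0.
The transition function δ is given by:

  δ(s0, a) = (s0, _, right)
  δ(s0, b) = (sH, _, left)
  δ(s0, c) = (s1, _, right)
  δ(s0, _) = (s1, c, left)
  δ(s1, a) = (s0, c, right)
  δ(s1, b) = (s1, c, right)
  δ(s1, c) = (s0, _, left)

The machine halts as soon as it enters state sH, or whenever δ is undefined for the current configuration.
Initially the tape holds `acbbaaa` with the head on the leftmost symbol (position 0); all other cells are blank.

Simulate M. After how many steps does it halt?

state=s0 head=0 tape=[a]cbbaaa_   (s0,a)→(s0,_,right)
state=s0 head=1 tape=_[c]bbaaa_   (s0,c)→(s1,_,right)
state=s1 head=2 tape=__[b]baaa_   (s1,b)→(s1,c,right)
state=s1 head=3 tape=__c[b]aaa_   (s1,b)→(s1,c,right)
state=s1 head=4 tape=__cc[a]aa_   (s1,a)→(s0,c,right)
state=s0 head=5 tape=__ccc[a]a_   (s0,a)→(s0,_,right)
state=s0 head=6 tape=__ccc_[a]_   (s0,a)→(s0,_,right)
state=s0 head=7 tape=__ccc__[_]   (s0,_)→(s1,c,left)
state=s1 head=6 tape=__ccc_[_]c
M halts after 8 transitions.

8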